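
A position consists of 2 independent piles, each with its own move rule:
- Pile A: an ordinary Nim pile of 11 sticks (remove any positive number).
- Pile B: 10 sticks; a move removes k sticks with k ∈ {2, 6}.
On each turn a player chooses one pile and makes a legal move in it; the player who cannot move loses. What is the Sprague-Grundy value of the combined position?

10

Pile A is a plain Nim pile of size 11, so its Grundy value is 11.
Grundy values for pile B (subtraction set {2, 6}):
k:     0  1  2  3  4  5  6  7  8  9 10
g(k):  0  0  1  1  0  0  1  1  0  0  1
So g(10) = 1.
The value of a disjunctive sum is the nim-sum of the parts.
Combined value = 11 ⊕ 1 = 10.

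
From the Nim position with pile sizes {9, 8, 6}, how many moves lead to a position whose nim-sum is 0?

Compute the nim-sum pairwise:
9 ⊕ 8 = 1
1 ⊕ 6 = 7
The overall nim-sum is X = 7. A pile of size p has a winning move iff p XOR X < p (reduce it to p XOR X).
  9: 9 XOR 7 = 14 ≥ 9 — no move.
  8: 8 XOR 7 = 15 ≥ 8 — no move.
  6: 6 XOR 7 = 1 < 6 — winning move (to 1).
That gives 1 winning move.

1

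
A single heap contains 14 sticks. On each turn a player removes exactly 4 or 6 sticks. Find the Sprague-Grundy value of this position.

Grundy values for subtraction set {4, 6}:
g(0) = mex{} = 0
g(1) = mex{} = 0
g(2) = mex{} = 0
g(3) = mex{} = 0
g(4) = mex{0} = 1
g(5) = mex{0} = 1
g(6) = mex{0} = 1
g(7) = mex{0} = 1
g(8) = mex{0,1} = 2
g(9) = mex{0,1} = 2
g(10) = mex{1} = 0
g(11) = mex{1} = 0
g(12) = mex{1,2} = 0
g(13) = mex{1,2} = 0
g(14) = mex{0,2} = 1
So g(14) = 1.

1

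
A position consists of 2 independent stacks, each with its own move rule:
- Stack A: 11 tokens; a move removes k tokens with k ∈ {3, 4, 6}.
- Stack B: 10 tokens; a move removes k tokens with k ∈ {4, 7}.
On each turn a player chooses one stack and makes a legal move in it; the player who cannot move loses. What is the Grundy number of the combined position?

2

Build the Grundy sequence for stack A with g(k) = mex{g(k−s) : s ∈ {3, 4, 6}, s ≤ k}:
k:     0  1  2  3  4  5  6  7  8  9 10 11
g(k):  0  0  0  1  1  1  2  2  2  0  0  0
So g(11) = 0.
Grundy values for stack B (subtraction set {4, 7}):
g(0) = mex{} = 0
g(1) = mex{} = 0
g(2) = mex{} = 0
g(3) = mex{} = 0
g(4) = mex{0} = 1
g(5) = mex{0} = 1
g(6) = mex{0} = 1
g(7) = mex{0} = 1
g(8) = mex{0,1} = 2
g(9) = mex{0,1} = 2
g(10) = mex{0,1} = 2
So g(10) = 2.
The value of a disjunctive sum is the nim-sum of the parts.
Combined value = 0 XOR 2 = 2.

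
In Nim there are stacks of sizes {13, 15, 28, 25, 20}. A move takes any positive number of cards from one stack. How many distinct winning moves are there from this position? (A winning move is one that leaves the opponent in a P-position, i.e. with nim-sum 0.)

3

Compute the nim-sum pairwise:
13 XOR 15 = 2
2 XOR 28 = 30
30 XOR 25 = 7
7 XOR 20 = 19
The overall nim-sum is X = 19. A stack of size p has a winning move iff p XOR X < p (reduce it to p XOR X).
  13: 13 XOR 19 = 30 ≥ 13 — no move.
  15: 15 XOR 19 = 28 ≥ 15 — no move.
  28: 28 XOR 19 = 15 < 28 — winning move (to 15).
  25: 25 XOR 19 = 10 < 25 — winning move (to 10).
  20: 20 XOR 19 = 7 < 20 — winning move (to 7).
That gives 3 winning moves.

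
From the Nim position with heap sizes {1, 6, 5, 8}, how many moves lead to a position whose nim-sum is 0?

1

Nim-sum: 1 ^ 6 ^ 5 ^ 8 = 10.
The overall nim-sum is X = 10. A heap of size p has a winning move iff p XOR X < p (reduce it to p XOR X).
  1: 1 XOR 10 = 11 ≥ 1 — no move.
  6: 6 XOR 10 = 12 ≥ 6 — no move.
  5: 5 XOR 10 = 15 ≥ 5 — no move.
  8: 8 XOR 10 = 2 < 8 — winning move (to 2).
That gives 1 winning move.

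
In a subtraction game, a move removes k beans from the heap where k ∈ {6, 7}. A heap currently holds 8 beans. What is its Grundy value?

Compute g(0), g(1), … for moves {6, 7}:
g(0) = mex{} = 0
g(1) = mex{} = 0
g(2) = mex{} = 0
g(3) = mex{} = 0
g(4) = mex{} = 0
g(5) = mex{} = 0
g(6) = mex{0} = 1
g(7) = mex{0} = 1
g(8) = mex{0} = 1
So g(8) = 1.

1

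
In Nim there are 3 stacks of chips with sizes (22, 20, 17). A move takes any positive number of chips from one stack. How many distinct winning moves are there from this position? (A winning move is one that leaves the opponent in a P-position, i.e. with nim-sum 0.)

Nim-sum: 22 ^ 20 ^ 17 = 19.
The overall nim-sum is X = 19. A stack of size p has a winning move iff p XOR X < p (reduce it to p XOR X).
  22: 22 XOR 19 = 5 < 22 — winning move (to 5).
  20: 20 XOR 19 = 7 < 20 — winning move (to 7).
  17: 17 XOR 19 = 2 < 17 — winning move (to 2).
That gives 3 winning moves.

3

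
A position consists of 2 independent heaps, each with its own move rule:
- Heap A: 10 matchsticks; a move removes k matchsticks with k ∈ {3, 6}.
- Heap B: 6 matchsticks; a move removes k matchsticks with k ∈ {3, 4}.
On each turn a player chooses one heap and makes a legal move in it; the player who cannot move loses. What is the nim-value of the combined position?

2

Build the Grundy sequence for heap A with g(k) = mex{g(k−s) : s ∈ {3, 6}, s ≤ k}:
g(0) = mex{} = 0
g(1) = mex{} = 0
g(2) = mex{} = 0
g(3) = mex{0} = 1
g(4) = mex{0} = 1
g(5) = mex{0} = 1
g(6) = mex{0,1} = 2
g(7) = mex{0,1} = 2
g(8) = mex{0,1} = 2
g(9) = mex{1,2} = 0
g(10) = mex{1,2} = 0
So g(10) = 0.
Build the Grundy sequence for heap B with g(k) = mex{g(k−s) : s ∈ {3, 4}, s ≤ k}:
g(0) = mex{} = 0
g(1) = mex{} = 0
g(2) = mex{} = 0
g(3) = mex{0} = 1
g(4) = mex{0} = 1
g(5) = mex{0} = 1
g(6) = mex{0,1} = 2
So g(6) = 2.
By the Sprague-Grundy theorem, the Grundy value of a sum of independent games is the XOR of the component values.
Combined value = 0 ⊕ 2 = 2.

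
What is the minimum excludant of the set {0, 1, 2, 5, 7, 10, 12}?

The values 0, 1, 2 are all present; 3 is the first non-negative integer missing from the set.

3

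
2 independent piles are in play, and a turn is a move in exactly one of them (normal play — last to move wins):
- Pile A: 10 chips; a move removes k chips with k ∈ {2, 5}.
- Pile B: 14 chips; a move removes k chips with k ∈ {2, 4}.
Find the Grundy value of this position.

Grundy values for pile A (subtraction set {2, 5}):
k:     0  1  2  3  4  5  6  7  8  9 10
g(k):  0  0  1  1  0  2  1  0  0  1  1
So g(10) = 1.
Build the Grundy sequence for pile B with g(k) = mex{g(k−s) : s ∈ {2, 4}, s ≤ k}:
k:     0  1  2  3  4  5  6  7  8  9 10 11 12 13 14
g(k):  0  0  1  1  2  2  0  0  1  1  2  2  0  0  1
So g(14) = 1.
By the Sprague-Grundy theorem, the Grundy value of a sum of independent games is the XOR of the component values.
Combined value = 1 ⊕ 1 = 0.

0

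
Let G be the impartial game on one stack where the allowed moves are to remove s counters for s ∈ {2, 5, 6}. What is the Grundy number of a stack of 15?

0

Grundy values for subtraction set {2, 5, 6}:
k:     0  1  2  3  4  5  6  7  8  9 10 11 12 13 14 15
g(k):  0  0  1  1  0  2  1  3  0  2  1  0  0  1  1  0
So g(15) = 0.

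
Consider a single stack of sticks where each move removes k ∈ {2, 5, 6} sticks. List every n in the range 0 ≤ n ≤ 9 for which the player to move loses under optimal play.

Compute g(0), g(1), … for moves {2, 5, 6}:
g(0) = mex{} = 0
g(1) = mex{} = 0
g(2) = mex{0} = 1
g(3) = mex{0} = 1
g(4) = mex{1} = 0
g(5) = mex{0,1} = 2
g(6) = mex{0} = 1
g(7) = mex{0,1,2} = 3
g(8) = mex{1} = 0
g(9) = mex{0,1,3} = 2
The P-positions (g = 0) in 0..9 are 0, 1, 4, 8.

0, 1, 4, 8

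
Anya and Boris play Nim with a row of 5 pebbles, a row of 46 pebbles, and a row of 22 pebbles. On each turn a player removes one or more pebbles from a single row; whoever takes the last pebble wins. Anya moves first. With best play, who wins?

Compute the nim-sum pairwise:
5 XOR 46 = 43
43 XOR 22 = 61
The nim-sum is 61 ≠ 0, so this is an N-position: the player to move can win; Anya has a winning move.

Anya wins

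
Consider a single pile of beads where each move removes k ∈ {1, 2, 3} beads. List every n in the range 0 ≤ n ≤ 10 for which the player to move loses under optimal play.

0, 4, 8

Compute g(0), g(1), … for moves {1, 2, 3}:
k:     0  1  2  3  4  5  6  7  8  9 10
g(k):  0  1  2  3  0  1  2  3  0  1  2
The P-positions (g = 0) in 0..10 are 0, 4, 8.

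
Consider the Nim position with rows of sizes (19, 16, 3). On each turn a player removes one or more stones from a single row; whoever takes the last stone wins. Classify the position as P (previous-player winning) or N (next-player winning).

P-position

Nim-sum: 19 ⊕ 16 ⊕ 3 = 0.
The nim-sum is 0, so this is a P-position: the player to move is in a losing position under optimal play.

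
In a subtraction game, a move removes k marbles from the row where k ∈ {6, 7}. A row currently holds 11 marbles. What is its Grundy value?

Grundy values for subtraction set {6, 7}:
k:     0  1  2  3  4  5  6  7  8  9 10 11
g(k):  0  0  0  0  0  0  1  1  1  1  1  1
So g(11) = 1.

1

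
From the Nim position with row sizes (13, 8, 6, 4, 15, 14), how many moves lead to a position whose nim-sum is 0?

5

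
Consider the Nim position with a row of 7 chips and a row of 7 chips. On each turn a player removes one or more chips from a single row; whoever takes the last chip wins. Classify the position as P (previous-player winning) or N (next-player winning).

Bitwise XOR of the heap sizes:
  111  (7)
  111  (7)
  ---
  000  (0)
The nim-sum is 0, so this is a P-position: the player to move is in a losing position under optimal play.

P-position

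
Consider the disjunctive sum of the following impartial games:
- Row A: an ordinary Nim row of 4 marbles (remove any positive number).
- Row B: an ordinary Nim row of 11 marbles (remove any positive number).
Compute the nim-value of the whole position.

Row A is a plain Nim row of size 4, so its Grundy value is 4.
Row B is a plain Nim row of size 11, so its Grundy value is 11.
By the Sprague-Grundy theorem, the Grundy value of a sum of independent games is the XOR of the component values.
Combined value = 4 XOR 11 = 15.

15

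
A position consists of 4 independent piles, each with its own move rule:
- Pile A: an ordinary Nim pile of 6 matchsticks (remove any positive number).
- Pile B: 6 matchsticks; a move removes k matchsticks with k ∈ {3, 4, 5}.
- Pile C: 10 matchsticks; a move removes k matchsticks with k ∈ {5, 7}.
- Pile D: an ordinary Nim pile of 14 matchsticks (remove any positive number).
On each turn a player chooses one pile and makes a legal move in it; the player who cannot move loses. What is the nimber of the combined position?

8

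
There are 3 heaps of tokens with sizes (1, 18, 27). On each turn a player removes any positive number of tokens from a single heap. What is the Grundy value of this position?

8

Bitwise XOR of the heap sizes:
  00001  (1)
  10010  (18)
  11011  (27)
  -----
  01000  (8)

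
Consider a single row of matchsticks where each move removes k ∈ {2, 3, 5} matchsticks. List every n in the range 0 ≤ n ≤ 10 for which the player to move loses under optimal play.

0, 1, 7, 8

Grundy values for subtraction set {2, 3, 5}:
g(0) = mex{} = 0
g(1) = mex{} = 0
g(2) = mex{0} = 1
g(3) = mex{0} = 1
g(4) = mex{0,1} = 2
g(5) = mex{0,1} = 2
g(6) = mex{0,1,2} = 3
g(7) = mex{1,2} = 0
g(8) = mex{1,2,3} = 0
g(9) = mex{0,2,3} = 1
g(10) = mex{0,2} = 1
The P-positions (g = 0) in 0..10 are 0, 1, 7, 8.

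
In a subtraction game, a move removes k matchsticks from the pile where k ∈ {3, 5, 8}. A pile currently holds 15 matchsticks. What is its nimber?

1

Grundy values for subtraction set {3, 5, 8}:
k:     0  1  2  3  4  5  6  7  8  9 10 11 12 13 14 15
g(k):  0  0  0  1  1  1  2  2  2  3  3  0  0  0  1  1
So g(15) = 1.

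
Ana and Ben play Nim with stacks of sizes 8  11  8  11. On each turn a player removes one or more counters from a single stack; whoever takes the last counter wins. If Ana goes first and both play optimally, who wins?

Ben wins

Nim-sum: 8 ⊕ 11 ⊕ 8 ⊕ 11 = 0.
The nim-sum is 0, so this is a P-position: the player to move is in a losing position under optimal play; Ana is about to move from it and so loses — Ben wins.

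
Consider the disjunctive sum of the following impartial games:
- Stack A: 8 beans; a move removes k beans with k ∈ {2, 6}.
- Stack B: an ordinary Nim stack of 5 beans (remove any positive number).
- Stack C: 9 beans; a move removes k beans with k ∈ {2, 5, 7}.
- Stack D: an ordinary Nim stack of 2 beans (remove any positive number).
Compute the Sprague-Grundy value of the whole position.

Build the Grundy sequence for stack A with g(k) = mex{g(k−s) : s ∈ {2, 6}, s ≤ k}:
k:     0  1  2  3  4  5  6  7  8
g(k):  0  0  1  1  0  0  1  1  0
So g(8) = 0.
Stack B is a plain Nim stack of size 5, so its Grundy value is 5.
Grundy values for stack C (subtraction set {2, 5, 7}):
k:     0  1  2  3  4  5  6  7  8  9
g(k):  0  0  1  1  0  2  1  3  2  2
So g(9) = 2.
Stack D is a plain Nim stack of size 2, so its Grundy value is 2.
By the Sprague-Grundy theorem, the Grundy value of a sum of independent games is the XOR of the component values.
Combined value = 0 ⊕ 5 ⊕ 2 ⊕ 2 = 5.

5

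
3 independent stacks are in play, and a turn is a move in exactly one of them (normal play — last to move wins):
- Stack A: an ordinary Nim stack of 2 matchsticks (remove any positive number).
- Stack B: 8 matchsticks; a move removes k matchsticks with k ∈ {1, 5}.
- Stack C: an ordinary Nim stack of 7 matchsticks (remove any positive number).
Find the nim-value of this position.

Stack A is a plain Nim stack of size 2, so its Grundy value is 2.
Grundy values for stack B (subtraction set {1, 5}):
g(0) = mex{} = 0
g(1) = mex{0} = 1
g(2) = mex{1} = 0
g(3) = mex{0} = 1
g(4) = mex{1} = 0
g(5) = mex{0} = 1
g(6) = mex{1} = 0
g(7) = mex{0} = 1
g(8) = mex{1} = 0
So g(8) = 0.
Stack C is a plain Nim stack of size 7, so its Grundy value is 7.
By the Sprague-Grundy theorem, the Grundy value of a sum of independent games is the XOR of the component values.
Combined value = 2 XOR 0 XOR 7 = 5.

5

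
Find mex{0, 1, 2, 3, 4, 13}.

5

The values 0, 1, 2, 3, 4 are all present; 5 is the first non-negative integer missing from the set.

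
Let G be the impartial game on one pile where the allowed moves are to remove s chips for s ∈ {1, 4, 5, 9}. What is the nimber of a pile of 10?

Grundy values for subtraction set {1, 4, 5, 9}:
k:     0  1  2  3  4  5  6  7  8  9 10
g(k):  0  1  0  1  2  3  2  3  0  1  0
So g(10) = 0.

0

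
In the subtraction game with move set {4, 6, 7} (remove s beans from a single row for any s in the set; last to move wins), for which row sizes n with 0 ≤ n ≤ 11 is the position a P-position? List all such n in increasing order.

Compute g(0), g(1), … for moves {4, 6, 7}:
g(0) = mex{} = 0
g(1) = mex{} = 0
g(2) = mex{} = 0
g(3) = mex{} = 0
g(4) = mex{0} = 1
g(5) = mex{0} = 1
g(6) = mex{0} = 1
g(7) = mex{0} = 1
g(8) = mex{0,1} = 2
g(9) = mex{0,1} = 2
g(10) = mex{0,1} = 2
g(11) = mex{1} = 0
The P-positions (g = 0) in 0..11 are 0, 1, 2, 3, 11.

0, 1, 2, 3, 11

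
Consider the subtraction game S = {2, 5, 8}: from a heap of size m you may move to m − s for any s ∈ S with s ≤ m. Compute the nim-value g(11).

Build the Grundy sequence with g(k) = mex{g(k−s) : s ∈ {2, 5, 8}, s ≤ k}:
k:     0  1  2  3  4  5  6  7  8  9 10 11
g(k):  0  0  1  1  0  2  1  0  2  1  0  0
So g(11) = 0.

0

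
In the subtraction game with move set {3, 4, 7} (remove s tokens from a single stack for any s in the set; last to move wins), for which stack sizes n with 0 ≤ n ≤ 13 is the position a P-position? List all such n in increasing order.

Grundy values for subtraction set {3, 4, 7}:
k:     0  1  2  3  4  5  6  7  8  9 10 11 12 13
g(k):  0  0  0  1  1  1  2  2  2  3  0  0  0  1
The P-positions (g = 0) in 0..13 are 0, 1, 2, 10, 11, 12.

0, 1, 2, 10, 11, 12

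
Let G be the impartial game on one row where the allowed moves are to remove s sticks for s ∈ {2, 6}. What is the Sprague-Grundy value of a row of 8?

0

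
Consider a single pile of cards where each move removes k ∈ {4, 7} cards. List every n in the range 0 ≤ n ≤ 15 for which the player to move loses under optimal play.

Compute g(0), g(1), … for moves {4, 7}:
k:     0  1  2  3  4  5  6  7  8  9 10 11 12 13 14 15
g(k):  0  0  0  0  1  1  1  1  2  2  2  0  0  0  0  1
The P-positions (g = 0) in 0..15 are 0, 1, 2, 3, 11, 12, 13, 14.

0, 1, 2, 3, 11, 12, 13, 14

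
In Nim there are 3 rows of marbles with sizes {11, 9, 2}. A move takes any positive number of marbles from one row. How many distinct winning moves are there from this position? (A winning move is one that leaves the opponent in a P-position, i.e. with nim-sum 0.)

Write each in binary and XOR column by column:
  1011  (11)
  1001  (9)
  0010  (2)
  ----
  0000  (0)
The nim-sum is already 0, so every move leaves a nonzero nim-sum — there are no winning moves.

0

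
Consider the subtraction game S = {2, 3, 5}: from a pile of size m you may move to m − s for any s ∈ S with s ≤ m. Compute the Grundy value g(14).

0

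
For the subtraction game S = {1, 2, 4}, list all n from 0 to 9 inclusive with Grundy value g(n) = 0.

0, 3, 6, 9

Build the Grundy sequence with g(k) = mex{g(k−s) : s ∈ {1, 2, 4}, s ≤ k}:
k:     0  1  2  3  4  5  6  7  8  9
g(k):  0  1  2  0  1  2  0  1  2  0
The P-positions (g = 0) in 0..9 are 0, 3, 6, 9.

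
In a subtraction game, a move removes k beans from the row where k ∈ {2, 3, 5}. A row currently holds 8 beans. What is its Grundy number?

0

Grundy values for subtraction set {2, 3, 5}:
k:     0  1  2  3  4  5  6  7  8
g(k):  0  0  1  1  2  2  3  0  0
So g(8) = 0.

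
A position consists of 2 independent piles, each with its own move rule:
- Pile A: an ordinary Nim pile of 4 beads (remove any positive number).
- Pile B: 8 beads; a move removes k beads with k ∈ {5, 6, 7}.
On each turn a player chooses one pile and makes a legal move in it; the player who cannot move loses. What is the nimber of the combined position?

5

Pile A is a plain Nim pile of size 4, so its Grundy value is 4.
Build the Grundy sequence for pile B with g(k) = mex{g(k−s) : s ∈ {5, 6, 7}, s ≤ k}:
g(0) = mex{} = 0
g(1) = mex{} = 0
g(2) = mex{} = 0
g(3) = mex{} = 0
g(4) = mex{} = 0
g(5) = mex{0} = 1
g(6) = mex{0} = 1
g(7) = mex{0} = 1
g(8) = mex{0} = 1
So g(8) = 1.
By the Sprague-Grundy theorem, the Grundy value of a sum of independent games is the XOR of the component values.
Combined value = 4 XOR 1 = 5.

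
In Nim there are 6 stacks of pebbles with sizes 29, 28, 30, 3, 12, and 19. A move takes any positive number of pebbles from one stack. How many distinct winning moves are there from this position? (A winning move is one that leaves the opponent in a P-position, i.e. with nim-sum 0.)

3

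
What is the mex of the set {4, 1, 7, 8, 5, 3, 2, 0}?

6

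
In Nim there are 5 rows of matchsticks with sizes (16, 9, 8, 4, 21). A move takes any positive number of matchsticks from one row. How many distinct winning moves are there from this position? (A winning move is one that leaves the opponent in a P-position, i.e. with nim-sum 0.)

Write each in binary and XOR column by column:
  10000  (16)
  01001  (9)
  01000  (8)
  00100  (4)
  10101  (21)
  -----
  00000  (0)
The nim-sum is already 0, so every move leaves a nonzero nim-sum — there are no winning moves.

0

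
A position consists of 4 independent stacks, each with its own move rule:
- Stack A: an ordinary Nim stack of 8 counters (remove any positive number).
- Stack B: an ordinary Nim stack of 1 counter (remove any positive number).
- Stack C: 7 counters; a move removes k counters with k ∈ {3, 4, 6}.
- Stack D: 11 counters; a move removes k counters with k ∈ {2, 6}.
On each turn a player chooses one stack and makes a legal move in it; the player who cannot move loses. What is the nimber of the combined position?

10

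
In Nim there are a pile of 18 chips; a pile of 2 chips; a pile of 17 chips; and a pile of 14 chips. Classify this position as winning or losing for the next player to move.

Winning position

Compute the nim-sum pairwise:
18 ^ 2 = 16
16 ^ 17 = 1
1 ^ 14 = 15
The nim-sum is 15 ≠ 0, so this is an N-position: the player to move can win.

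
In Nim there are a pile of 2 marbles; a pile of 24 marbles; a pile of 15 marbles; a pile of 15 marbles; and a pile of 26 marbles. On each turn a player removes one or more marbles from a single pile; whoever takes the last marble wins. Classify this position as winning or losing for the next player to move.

Losing position

Compute the nim-sum pairwise:
2 ^ 24 = 26
26 ^ 15 = 21
21 ^ 15 = 26
26 ^ 26 = 0
The nim-sum is 0, so this is a P-position: the player to move is in a losing position under optimal play.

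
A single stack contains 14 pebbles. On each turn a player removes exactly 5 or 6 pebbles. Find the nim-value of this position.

Build the Grundy sequence with g(k) = mex{g(k−s) : s ∈ {5, 6}, s ≤ k}:
k:     0  1  2  3  4  5  6  7  8  9 10 11 12 13 14
g(k):  0  0  0  0  0  1  1  1  1  1  2  0  0  0  0
So g(14) = 0.

0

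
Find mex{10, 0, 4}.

0 is in the set but 1 is not, so the mex is 1.

1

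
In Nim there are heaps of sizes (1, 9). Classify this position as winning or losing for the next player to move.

Winning position

Nim-sum: 1 ^ 9 = 8.
The nim-sum is 8 ≠ 0, so this is an N-position: the player to move can win.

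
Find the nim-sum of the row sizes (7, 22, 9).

In binary:
  00111  (7)
  10110  (22)
  01001  (9)
  -----
  11000  (24)

24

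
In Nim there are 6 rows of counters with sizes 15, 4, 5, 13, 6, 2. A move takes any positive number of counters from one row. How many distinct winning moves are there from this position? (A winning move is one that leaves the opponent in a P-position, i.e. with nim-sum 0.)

5

Compute the nim-sum pairwise:
15 XOR 4 = 11
11 XOR 5 = 14
14 XOR 13 = 3
3 XOR 6 = 5
5 XOR 2 = 7
The overall nim-sum is X = 7. A row of size p has a winning move iff p XOR X < p (reduce it to p XOR X).
  15: 15 XOR 7 = 8 < 15 — winning move (to 8).
  4: 4 XOR 7 = 3 < 4 — winning move (to 3).
  5: 5 XOR 7 = 2 < 5 — winning move (to 2).
  13: 13 XOR 7 = 10 < 13 — winning move (to 10).
  6: 6 XOR 7 = 1 < 6 — winning move (to 1).
  2: 2 XOR 7 = 5 ≥ 2 — no move.
That gives 5 winning moves.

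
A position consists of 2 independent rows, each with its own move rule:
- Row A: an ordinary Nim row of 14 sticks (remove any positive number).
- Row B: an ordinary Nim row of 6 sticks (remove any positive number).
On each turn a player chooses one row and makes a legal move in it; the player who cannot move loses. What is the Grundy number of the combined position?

8

Row A is a plain Nim row of size 14, so its Grundy value is 14.
Row B is a plain Nim row of size 6, so its Grundy value is 6.
The value of a disjunctive sum is the nim-sum of the parts.
Combined value = 14 ⊕ 6 = 8.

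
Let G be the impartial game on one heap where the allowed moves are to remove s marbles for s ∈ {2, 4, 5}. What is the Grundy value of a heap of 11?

Build the Grundy sequence with g(k) = mex{g(k−s) : s ∈ {2, 4, 5}, s ≤ k}:
g(0) = mex{} = 0
g(1) = mex{} = 0
g(2) = mex{0} = 1
g(3) = mex{0} = 1
g(4) = mex{0,1} = 2
g(5) = mex{0,1} = 2
g(6) = mex{0,1,2} = 3
g(7) = mex{1,2} = 0
g(8) = mex{1,2,3} = 0
g(9) = mex{0,2} = 1
g(10) = mex{0,2,3} = 1
g(11) = mex{0,1,3} = 2
So g(11) = 2.

2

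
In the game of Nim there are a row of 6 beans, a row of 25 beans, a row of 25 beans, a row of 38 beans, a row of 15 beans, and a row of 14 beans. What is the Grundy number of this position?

33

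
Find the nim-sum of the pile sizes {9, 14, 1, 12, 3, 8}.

Bitwise XOR of the heap sizes:
  1001  (9)
  1110  (14)
  0001  (1)
  1100  (12)
  0011  (3)
  1000  (8)
  ----
  0001  (1)

1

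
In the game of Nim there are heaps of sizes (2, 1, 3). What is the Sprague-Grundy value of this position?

Compute the nim-sum pairwise:
2 ^ 1 = 3
3 ^ 3 = 0

0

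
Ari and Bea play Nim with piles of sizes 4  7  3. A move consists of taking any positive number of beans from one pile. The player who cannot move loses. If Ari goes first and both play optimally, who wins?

Bea wins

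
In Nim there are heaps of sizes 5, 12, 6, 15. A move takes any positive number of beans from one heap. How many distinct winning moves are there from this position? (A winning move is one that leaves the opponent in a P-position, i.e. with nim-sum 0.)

Nim-sum: 5 XOR 12 XOR 6 XOR 15 = 0.
The nim-sum is already 0, so every move leaves a nonzero nim-sum — there are no winning moves.

0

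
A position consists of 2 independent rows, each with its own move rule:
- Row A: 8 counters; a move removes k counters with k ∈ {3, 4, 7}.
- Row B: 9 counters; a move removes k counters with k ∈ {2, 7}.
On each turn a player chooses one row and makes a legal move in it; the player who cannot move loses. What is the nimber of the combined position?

Build the Grundy sequence for row A with g(k) = mex{g(k−s) : s ∈ {3, 4, 7}, s ≤ k}:
k:     0  1  2  3  4  5  6  7  8
g(k):  0  0  0  1  1  1  2  2  2
So g(8) = 2.
For row B, compute g(0), g(1), … with moves {2, 7}:
g(0) = mex{} = 0
g(1) = mex{} = 0
g(2) = mex{0} = 1
g(3) = mex{0} = 1
g(4) = mex{1} = 0
g(5) = mex{1} = 0
g(6) = mex{0} = 1
g(7) = mex{0} = 1
g(8) = mex{0,1} = 2
g(9) = mex{1} = 0
So g(9) = 0.
The value of a disjunctive sum is the nim-sum of the parts.
Combined value = 2 ⊕ 0 = 2.

2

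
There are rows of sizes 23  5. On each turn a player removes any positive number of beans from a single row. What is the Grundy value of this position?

18

Compute the nim-sum pairwise:
23 ^ 5 = 18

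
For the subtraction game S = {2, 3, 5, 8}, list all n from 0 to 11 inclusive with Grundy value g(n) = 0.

0, 1, 7, 11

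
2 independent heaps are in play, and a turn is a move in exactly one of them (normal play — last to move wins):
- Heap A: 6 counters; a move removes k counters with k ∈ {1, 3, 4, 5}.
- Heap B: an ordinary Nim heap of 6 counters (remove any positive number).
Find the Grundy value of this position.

4

For heap A, compute g(0), g(1), … with moves {1, 3, 4, 5}:
g(0) = mex{} = 0
g(1) = mex{0} = 1
g(2) = mex{1} = 0
g(3) = mex{0} = 1
g(4) = mex{0,1} = 2
g(5) = mex{0,1,2} = 3
g(6) = mex{0,1,3} = 2
So g(6) = 2.
Heap B is a plain Nim heap of size 6, so its Grundy value is 6.
By the Sprague-Grundy theorem, the Grundy value of a sum of independent games is the XOR of the component values.
Combined value = 2 ⊕ 6 = 4.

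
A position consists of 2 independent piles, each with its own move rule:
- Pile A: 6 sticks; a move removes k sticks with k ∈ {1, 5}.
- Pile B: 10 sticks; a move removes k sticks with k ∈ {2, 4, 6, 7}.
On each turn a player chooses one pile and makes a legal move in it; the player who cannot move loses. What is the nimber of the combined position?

0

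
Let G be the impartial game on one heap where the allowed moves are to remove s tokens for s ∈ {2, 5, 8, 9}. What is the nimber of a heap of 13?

Compute g(0), g(1), … for moves {2, 5, 8, 9}:
k:     0  1  2  3  4  5  6  7  8  9 10 11 12 13
g(k):  0  0  1  1  0  2  1  0  2  1  3  0  2  1
So g(13) = 1.

1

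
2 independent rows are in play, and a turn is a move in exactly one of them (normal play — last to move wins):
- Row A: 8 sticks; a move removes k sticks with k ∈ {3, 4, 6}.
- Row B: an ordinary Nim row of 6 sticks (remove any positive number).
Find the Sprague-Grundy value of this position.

4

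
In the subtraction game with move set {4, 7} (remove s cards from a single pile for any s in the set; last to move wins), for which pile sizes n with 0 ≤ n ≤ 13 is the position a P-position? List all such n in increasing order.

0, 1, 2, 3, 11, 12, 13

Grundy values for subtraction set {4, 7}:
g(0) = mex{} = 0
g(1) = mex{} = 0
g(2) = mex{} = 0
g(3) = mex{} = 0
g(4) = mex{0} = 1
g(5) = mex{0} = 1
g(6) = mex{0} = 1
g(7) = mex{0} = 1
g(8) = mex{0,1} = 2
g(9) = mex{0,1} = 2
g(10) = mex{0,1} = 2
g(11) = mex{1} = 0
g(12) = mex{1,2} = 0
g(13) = mex{1,2} = 0
The P-positions (g = 0) in 0..13 are 0, 1, 2, 3, 11, 12, 13.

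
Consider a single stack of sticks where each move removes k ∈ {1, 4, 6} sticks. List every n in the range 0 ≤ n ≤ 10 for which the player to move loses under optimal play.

Compute g(0), g(1), … for moves {1, 4, 6}:
g(0) = mex{} = 0
g(1) = mex{0} = 1
g(2) = mex{1} = 0
g(3) = mex{0} = 1
g(4) = mex{0,1} = 2
g(5) = mex{1,2} = 0
g(6) = mex{0} = 1
g(7) = mex{1} = 0
g(8) = mex{0,2} = 1
g(9) = mex{0,1} = 2
g(10) = mex{1,2} = 0
The P-positions (g = 0) in 0..10 are 0, 2, 5, 7, 10.

0, 2, 5, 7, 10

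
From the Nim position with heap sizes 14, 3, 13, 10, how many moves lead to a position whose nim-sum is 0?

Compute the nim-sum pairwise:
14 ⊕ 3 = 13
13 ⊕ 13 = 0
0 ⊕ 10 = 10
The overall nim-sum is X = 10. A heap of size p has a winning move iff p XOR X < p (reduce it to p XOR X).
  14: 14 XOR 10 = 4 < 14 — winning move (to 4).
  3: 3 XOR 10 = 9 ≥ 3 — no move.
  13: 13 XOR 10 = 7 < 13 — winning move (to 7).
  10: 10 XOR 10 = 0 < 10 — winning move (to 0).
That gives 3 winning moves.

3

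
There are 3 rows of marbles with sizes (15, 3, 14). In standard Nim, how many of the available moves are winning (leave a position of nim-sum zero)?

3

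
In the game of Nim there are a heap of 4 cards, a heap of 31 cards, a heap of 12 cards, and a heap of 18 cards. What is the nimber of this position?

5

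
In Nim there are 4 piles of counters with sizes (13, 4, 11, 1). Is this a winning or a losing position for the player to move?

Winning position

In binary:
  1101  (13)
  0100  (4)
  1011  (11)
  0001  (1)
  ----
  0011  (3)
The nim-sum is 3 ≠ 0, so this is an N-position: the player to move can win.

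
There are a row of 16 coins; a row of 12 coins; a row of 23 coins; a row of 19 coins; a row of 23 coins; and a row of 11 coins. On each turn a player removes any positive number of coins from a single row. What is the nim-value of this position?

4

Nim-sum: 16 ^ 12 ^ 23 ^ 19 ^ 23 ^ 11 = 4.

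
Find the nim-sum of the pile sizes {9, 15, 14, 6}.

Nim-sum: 9 ^ 15 ^ 14 ^ 6 = 14.

14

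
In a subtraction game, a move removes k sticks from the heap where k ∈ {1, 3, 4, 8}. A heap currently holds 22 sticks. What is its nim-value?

1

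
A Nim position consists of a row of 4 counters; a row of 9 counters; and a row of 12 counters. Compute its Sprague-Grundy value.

1

Compute the nim-sum pairwise:
4 XOR 9 = 13
13 XOR 12 = 1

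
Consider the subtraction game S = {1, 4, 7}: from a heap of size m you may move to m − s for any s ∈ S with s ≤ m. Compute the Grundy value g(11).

Grundy values for subtraction set {1, 4, 7}:
k:     0  1  2  3  4  5  6  7  8  9 10 11
g(k):  0  1  0  1  2  0  1  2  0  1  0  1
So g(11) = 1.

1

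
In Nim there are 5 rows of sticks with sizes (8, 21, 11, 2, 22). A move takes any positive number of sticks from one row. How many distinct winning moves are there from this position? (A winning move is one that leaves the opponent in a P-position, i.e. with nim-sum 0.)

3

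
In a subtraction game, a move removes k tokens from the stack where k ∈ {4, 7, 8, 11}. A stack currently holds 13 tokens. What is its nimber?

Compute g(0), g(1), … for moves {4, 7, 8, 11}:
g(0) = mex{} = 0
g(1) = mex{} = 0
g(2) = mex{} = 0
g(3) = mex{} = 0
g(4) = mex{0} = 1
g(5) = mex{0} = 1
g(6) = mex{0} = 1
g(7) = mex{0} = 1
g(8) = mex{0,1} = 2
g(9) = mex{0,1} = 2
g(10) = mex{0,1} = 2
g(11) = mex{0,1} = 2
g(12) = mex{0,1,2} = 3
g(13) = mex{0,1,2} = 3
So g(13) = 3.

3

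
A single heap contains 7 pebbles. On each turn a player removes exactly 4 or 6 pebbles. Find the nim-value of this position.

1

Build the Grundy sequence with g(k) = mex{g(k−s) : s ∈ {4, 6}, s ≤ k}:
k:     0  1  2  3  4  5  6  7
g(k):  0  0  0  0  1  1  1  1
So g(7) = 1.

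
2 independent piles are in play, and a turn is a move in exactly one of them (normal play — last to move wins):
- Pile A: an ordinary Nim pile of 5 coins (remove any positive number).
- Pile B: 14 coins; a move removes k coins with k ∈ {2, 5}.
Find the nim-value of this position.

5

Pile A is a plain Nim pile of size 5, so its Grundy value is 5.
Grundy values for pile B (subtraction set {2, 5}):
k:     0  1  2  3  4  5  6  7  8  9 10 11 12 13 14
g(k):  0  0  1  1  0  2  1  0  0  1  1  0  2  1  0
So g(14) = 0.
By the Sprague-Grundy theorem, the Grundy value of a sum of independent games is the XOR of the component values.
Combined value = 5 ⊕ 0 = 5.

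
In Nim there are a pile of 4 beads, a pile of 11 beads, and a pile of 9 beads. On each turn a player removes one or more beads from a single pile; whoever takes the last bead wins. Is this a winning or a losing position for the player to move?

Winning position

Compute the nim-sum pairwise:
4 ^ 11 = 15
15 ^ 9 = 6
The nim-sum is 6 ≠ 0, so this is an N-position: the player to move can win.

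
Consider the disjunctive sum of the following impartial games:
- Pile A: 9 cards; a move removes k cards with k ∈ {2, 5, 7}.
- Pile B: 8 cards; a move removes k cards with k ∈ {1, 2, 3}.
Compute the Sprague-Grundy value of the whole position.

2

Grundy values for pile A (subtraction set {2, 5, 7}):
g(0) = mex{} = 0
g(1) = mex{} = 0
g(2) = mex{0} = 1
g(3) = mex{0} = 1
g(4) = mex{1} = 0
g(5) = mex{0,1} = 2
g(6) = mex{0} = 1
g(7) = mex{0,1,2} = 3
g(8) = mex{0,1} = 2
g(9) = mex{0,1,3} = 2
So g(9) = 2.
For pile B, compute g(0), g(1), … with moves {1, 2, 3}:
g(0) = mex{} = 0
g(1) = mex{0} = 1
g(2) = mex{0,1} = 2
g(3) = mex{0,1,2} = 3
g(4) = mex{1,2,3} = 0
g(5) = mex{0,2,3} = 1
g(6) = mex{0,1,3} = 2
g(7) = mex{0,1,2} = 3
g(8) = mex{1,2,3} = 0
So g(8) = 0.
The value of a disjunctive sum is the nim-sum of the parts.
Combined value = 2 ⊕ 0 = 2.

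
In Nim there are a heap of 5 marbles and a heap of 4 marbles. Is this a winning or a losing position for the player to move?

Winning position

In binary:
  101  (5)
  100  (4)
  ---
  001  (1)
The nim-sum is 1 ≠ 0, so this is an N-position: the player to move can win.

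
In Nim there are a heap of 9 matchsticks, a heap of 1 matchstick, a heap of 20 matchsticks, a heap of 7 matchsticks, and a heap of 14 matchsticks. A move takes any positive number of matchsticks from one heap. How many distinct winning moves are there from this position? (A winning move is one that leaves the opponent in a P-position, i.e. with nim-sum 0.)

1

Compute the nim-sum pairwise:
9 XOR 1 = 8
8 XOR 20 = 28
28 XOR 7 = 27
27 XOR 14 = 21
The overall nim-sum is X = 21. A heap of size p has a winning move iff p XOR X < p (reduce it to p XOR X).
  9: 9 XOR 21 = 28 ≥ 9 — no move.
  1: 1 XOR 21 = 20 ≥ 1 — no move.
  20: 20 XOR 21 = 1 < 20 — winning move (to 1).
  7: 7 XOR 21 = 18 ≥ 7 — no move.
  14: 14 XOR 21 = 27 ≥ 14 — no move.
That gives 1 winning move.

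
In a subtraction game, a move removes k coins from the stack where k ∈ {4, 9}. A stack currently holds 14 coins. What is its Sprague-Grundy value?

0

Grundy values for subtraction set {4, 9}:
k:     0  1  2  3  4  5  6  7  8  9 10 11 12 13 14
g(k):  0  0  0  0  1  1  1  1  0  2  2  2  1  0  0
So g(14) = 0.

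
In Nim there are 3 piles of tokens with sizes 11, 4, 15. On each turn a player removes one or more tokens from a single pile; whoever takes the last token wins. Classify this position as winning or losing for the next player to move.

Losing position

Nim-sum: 11 ⊕ 4 ⊕ 15 = 0.
The nim-sum is 0, so this is a P-position: the player to move is in a losing position under optimal play.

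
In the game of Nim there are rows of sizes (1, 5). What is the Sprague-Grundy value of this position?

Write each in binary and XOR column by column:
  001  (1)
  101  (5)
  ---
  100  (4)

4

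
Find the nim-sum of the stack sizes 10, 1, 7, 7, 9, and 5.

7

Nim-sum: 10 ⊕ 1 ⊕ 7 ⊕ 7 ⊕ 9 ⊕ 5 = 7.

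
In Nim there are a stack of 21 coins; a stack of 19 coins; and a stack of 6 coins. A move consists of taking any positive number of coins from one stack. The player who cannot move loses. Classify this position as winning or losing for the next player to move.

Losing position

Compute the nim-sum pairwise:
21 ^ 19 = 6
6 ^ 6 = 0
The nim-sum is 0, so this is a P-position: the player to move is in a losing position under optimal play.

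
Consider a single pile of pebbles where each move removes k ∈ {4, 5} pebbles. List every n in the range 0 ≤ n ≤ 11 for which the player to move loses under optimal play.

0, 1, 2, 3, 9, 10, 11

Grundy values for subtraction set {4, 5}:
k:     0  1  2  3  4  5  6  7  8  9 10 11
g(k):  0  0  0  0  1  1  1  1  2  0  0  0
The P-positions (g = 0) in 0..11 are 0, 1, 2, 3, 9, 10, 11.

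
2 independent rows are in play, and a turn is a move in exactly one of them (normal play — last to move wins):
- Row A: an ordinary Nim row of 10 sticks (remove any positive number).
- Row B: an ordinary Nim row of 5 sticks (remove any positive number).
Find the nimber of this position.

15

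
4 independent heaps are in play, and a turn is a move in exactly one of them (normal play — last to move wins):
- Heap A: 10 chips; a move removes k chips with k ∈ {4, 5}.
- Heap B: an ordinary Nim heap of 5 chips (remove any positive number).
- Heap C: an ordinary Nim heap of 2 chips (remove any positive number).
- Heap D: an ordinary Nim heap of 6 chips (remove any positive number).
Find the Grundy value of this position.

Build the Grundy sequence for heap A with g(k) = mex{g(k−s) : s ∈ {4, 5}, s ≤ k}:
k:     0  1  2  3  4  5  6  7  8  9 10
g(k):  0  0  0  0  1  1  1  1  2  0  0
So g(10) = 0.
Heap B is a plain Nim heap of size 5, so its Grundy value is 5.
Heap C is a plain Nim heap of size 2, so its Grundy value is 2.
Heap D is a plain Nim heap of size 6, so its Grundy value is 6.
By the Sprague-Grundy theorem, the Grundy value of a sum of independent games is the XOR of the component values.
Combined value = 0 ⊕ 5 ⊕ 2 ⊕ 6 = 1.

1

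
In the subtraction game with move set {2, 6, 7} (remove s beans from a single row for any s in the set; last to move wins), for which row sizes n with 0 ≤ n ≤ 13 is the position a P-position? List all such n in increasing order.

0, 1, 4, 5, 9, 13

Grundy values for subtraction set {2, 6, 7}:
k:     0  1  2  3  4  5  6  7  8  9 10 11 12 13
g(k):  0  0  1  1  0  0  1  1  2  0  3  1  2  0
The P-positions (g = 0) in 0..13 are 0, 1, 4, 5, 9, 13.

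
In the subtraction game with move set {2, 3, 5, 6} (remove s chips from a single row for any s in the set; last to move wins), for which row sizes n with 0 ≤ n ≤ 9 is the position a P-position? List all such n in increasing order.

Grundy values for subtraction set {2, 3, 5, 6}:
k:     0  1  2  3  4  5  6  7  8  9
g(k):  0  0  1  1  2  2  3  3  0  0
The P-positions (g = 0) in 0..9 are 0, 1, 8, 9.

0, 1, 8, 9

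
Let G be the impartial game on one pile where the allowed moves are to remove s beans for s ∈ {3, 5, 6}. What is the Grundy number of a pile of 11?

0

Compute g(0), g(1), … for moves {3, 5, 6}:
k:     0  1  2  3  4  5  6  7  8  9 10 11
g(k):  0  0  0  1  1  1  2  2  2  0  0  0
So g(11) = 0.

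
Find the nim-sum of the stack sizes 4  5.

1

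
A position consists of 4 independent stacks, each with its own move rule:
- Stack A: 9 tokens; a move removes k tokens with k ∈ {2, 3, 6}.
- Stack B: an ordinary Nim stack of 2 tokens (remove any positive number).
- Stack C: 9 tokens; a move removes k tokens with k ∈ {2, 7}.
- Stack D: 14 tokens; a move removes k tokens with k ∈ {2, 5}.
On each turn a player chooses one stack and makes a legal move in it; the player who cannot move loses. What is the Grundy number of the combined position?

Grundy values for stack A (subtraction set {2, 3, 6}):
g(0) = mex{} = 0
g(1) = mex{} = 0
g(2) = mex{0} = 1
g(3) = mex{0} = 1
g(4) = mex{0,1} = 2
g(5) = mex{1} = 0
g(6) = mex{0,1,2} = 3
g(7) = mex{0,2} = 1
g(8) = mex{0,1,3} = 2
g(9) = mex{1,3} = 0
So g(9) = 0.
Stack B is a plain Nim stack of size 2, so its Grundy value is 2.
Build the Grundy sequence for stack C with g(k) = mex{g(k−s) : s ∈ {2, 7}, s ≤ k}:
k:     0  1  2  3  4  5  6  7  8  9
g(k):  0  0  1  1  0  0  1  1  2  0
So g(9) = 0.
Grundy values for stack D (subtraction set {2, 5}):
g(0) = mex{} = 0
g(1) = mex{} = 0
g(2) = mex{0} = 1
g(3) = mex{0} = 1
g(4) = mex{1} = 0
g(5) = mex{0,1} = 2
g(6) = mex{0} = 1
g(7) = mex{1,2} = 0
g(8) = mex{1} = 0
g(9) = mex{0} = 1
g(10) = mex{0,2} = 1
g(11) = mex{1} = 0
g(12) = mex{0,1} = 2
g(13) = mex{0} = 1
g(14) = mex{1,2} = 0
So g(14) = 0.
The value of a disjunctive sum is the nim-sum of the parts.
Combined value = 0 ⊕ 2 ⊕ 0 ⊕ 0 = 2.

2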